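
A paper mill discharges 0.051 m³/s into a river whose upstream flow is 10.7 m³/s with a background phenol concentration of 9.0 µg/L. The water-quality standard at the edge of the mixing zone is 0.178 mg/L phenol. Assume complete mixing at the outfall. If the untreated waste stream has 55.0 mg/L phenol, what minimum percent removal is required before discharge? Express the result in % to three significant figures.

9.0 µg/L = 0.009 mg/L.
Mass balance: 0.178·10.75 = 0.051·Cₑ + 10.7·0.009.
Cₑ = (1.914 − 0.0963) / 0.051 = 35.63 mg/L.
Required removal = 1 − 35.63/55.0 = 35.21 %.

35.2 %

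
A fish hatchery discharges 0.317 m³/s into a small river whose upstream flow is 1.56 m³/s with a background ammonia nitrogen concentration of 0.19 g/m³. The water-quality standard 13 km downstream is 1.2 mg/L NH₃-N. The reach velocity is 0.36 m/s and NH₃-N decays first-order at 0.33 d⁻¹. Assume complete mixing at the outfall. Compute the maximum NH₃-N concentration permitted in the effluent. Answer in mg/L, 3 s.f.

Travel time to the compliance point: t = 1.3e+04/0.36 = 3.611e+04 s = 0.418 d; decay factor exp(−0.33·0.418) = 0.8712.
So the concentration just after mixing may be at most 1.2/0.8712 = 1.377 mg/L.
Mass balance: 1.377·1.877 = 0.317·Cₑ + 1.56·0.19.
Cₑ = (2.586 − 0.2964) / 0.317 = 7.221 mg/L.

7.22 mg/L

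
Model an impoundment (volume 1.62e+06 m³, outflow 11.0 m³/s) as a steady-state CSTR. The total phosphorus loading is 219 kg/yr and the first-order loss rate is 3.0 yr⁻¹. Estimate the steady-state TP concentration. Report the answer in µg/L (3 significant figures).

Outflow Q = 11.0 m³/s × 3.156e+07 s/yr = 3.471e+08 m³/yr.
Steady-state CSTR mass balance: W = Q·C + k·V·C, so C = W/(Q + kV).
Q + kV = 3.471e+08 + 3.0·1.62e+06 = 3.52e+08 m³/yr.
C = 219/3.52e+08 = 6.222e-07 kg/m³ = 0.0006222 mg/L = 0.6222 µg/L.

0.622 µg/L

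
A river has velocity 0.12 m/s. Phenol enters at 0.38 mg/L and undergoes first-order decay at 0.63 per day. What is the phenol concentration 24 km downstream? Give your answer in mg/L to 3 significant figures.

0.0884 mg/L

Travel time t = 24 km / 0.12 m/s = 2.4e+04/0.12 = 2e+05 s = 2.315 d.
First-order decay: C = 0.38·exp(−0.63·2.315) = 0.38·0.2326 = 0.0884 mg/L.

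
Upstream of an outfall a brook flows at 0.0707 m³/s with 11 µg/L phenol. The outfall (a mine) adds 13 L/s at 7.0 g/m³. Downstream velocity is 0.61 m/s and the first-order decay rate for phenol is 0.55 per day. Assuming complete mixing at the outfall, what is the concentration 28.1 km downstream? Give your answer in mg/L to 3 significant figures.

13 L/s = 0.013 m³/s.
11 µg/L = 0.011 mg/L.
After complete mixing, C₀ = (0.013·7 + 0.0707·0.011) / 0.0837 = 1.097 mg/L.
Travel time t = 2.81e+04 m / 0.61 m/s = 4.607e+04 s = 0.5332 d.
C = 1.097·exp(−0.55·0.5332) = 1.097·0.7458 = 0.8178 mg/L.

0.818 mg/L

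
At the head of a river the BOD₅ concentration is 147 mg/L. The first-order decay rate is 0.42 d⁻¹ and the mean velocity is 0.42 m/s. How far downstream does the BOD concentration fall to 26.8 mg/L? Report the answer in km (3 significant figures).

147 km

From C = C₀·e^(−kt), t = ln(C₀/C)/k = ln(147/26.8)/0.42 = 1.702/0.42 = 4.052 d.
Distance = v·t = 0.42 m/s × 3.501e+05 s = 1.471e+05 m = 147.1 km.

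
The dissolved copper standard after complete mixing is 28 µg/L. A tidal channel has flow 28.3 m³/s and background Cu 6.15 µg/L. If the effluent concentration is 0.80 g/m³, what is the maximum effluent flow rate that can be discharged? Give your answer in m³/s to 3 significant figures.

6.15 µg/L = 0.00615 mg/L.
28 µg/L = 0.028 mg/L.
Mass balance at complete mixing: C_std·(Q_w + Q_r) = Q_w·C_e + Q_r·C_b.
Rearranging, Q_w = Q_r·(C_std − C_b)/(C_e − C_std) = 28.3·(0.028 − 0.00615) / (0.8 − 0.028) = 0.801 m³/s.

0.801 m³/s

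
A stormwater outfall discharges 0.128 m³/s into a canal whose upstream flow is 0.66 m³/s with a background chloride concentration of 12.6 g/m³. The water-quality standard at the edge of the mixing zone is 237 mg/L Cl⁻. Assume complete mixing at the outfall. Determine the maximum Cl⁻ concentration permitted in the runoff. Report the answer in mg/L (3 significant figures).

Mass balance: 237·0.788 = 0.128·Cₑ + 0.66·12.6.
Cₑ = (186.8 − 8.316) / 0.128 = 1394 mg/L.

1390 mg/L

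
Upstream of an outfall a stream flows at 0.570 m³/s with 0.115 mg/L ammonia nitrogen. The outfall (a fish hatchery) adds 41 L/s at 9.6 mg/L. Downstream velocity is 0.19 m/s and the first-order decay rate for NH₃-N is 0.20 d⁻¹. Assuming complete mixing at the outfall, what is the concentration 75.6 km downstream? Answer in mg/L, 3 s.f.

0.299 mg/L

41 L/s = 0.041 m³/s.
After complete mixing, C₀ = (0.041·9.6 + 0.57·0.115) / 0.611 = 0.7515 mg/L.
Travel time t = 7.56e+04 m / 0.19 m/s = 3.979e+05 s = 4.605 d.
C = 0.7515·exp(−0.20·4.605) = 0.7515·0.3981 = 0.2992 mg/L.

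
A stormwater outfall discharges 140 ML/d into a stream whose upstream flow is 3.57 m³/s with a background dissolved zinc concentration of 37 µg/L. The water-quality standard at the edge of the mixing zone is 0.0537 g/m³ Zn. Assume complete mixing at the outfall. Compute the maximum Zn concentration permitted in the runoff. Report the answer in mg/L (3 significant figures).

0.0905 mg/L

140 ML/d = 1.62 m³/s.
37 µg/L = 0.037 mg/L.
Mass balance: 0.0537·5.19 = 1.62·Cₑ + 3.57·0.037.
Cₑ = (0.2787 − 0.1321) / 1.62 = 0.09049 mg/L.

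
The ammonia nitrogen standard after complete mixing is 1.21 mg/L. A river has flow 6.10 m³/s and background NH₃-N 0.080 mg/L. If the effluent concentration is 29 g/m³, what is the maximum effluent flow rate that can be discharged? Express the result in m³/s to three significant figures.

Mass balance at complete mixing: C_std·(Q_w + Q_r) = Q_w·C_e + Q_r·C_b.
Rearranging, Q_w = Q_r·(C_std − C_b)/(C_e − C_std) = 6.10·(1.21 − 0.08) / (29 − 1.21) = 0.248 m³/s.

0.248 m³/s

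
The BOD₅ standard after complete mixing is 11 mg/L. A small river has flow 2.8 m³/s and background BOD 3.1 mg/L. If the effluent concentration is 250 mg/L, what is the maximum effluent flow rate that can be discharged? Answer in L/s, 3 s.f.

Mass balance at complete mixing: C_std·(Q_w + Q_r) = Q_w·C_e + Q_r·C_b.
Rearranging, Q_w = Q_r·(C_std − C_b)/(C_e − C_std) = 2.8·(11 − 3.1) / (250 − 11) = 0.09255 m³/s.
= 92.55 L/s.

92.6 L/s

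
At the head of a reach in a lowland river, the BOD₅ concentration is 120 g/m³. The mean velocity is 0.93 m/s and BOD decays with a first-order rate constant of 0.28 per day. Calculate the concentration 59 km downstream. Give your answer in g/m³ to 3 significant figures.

97.7 g/m³

Travel time t = 59 km / 0.93 m/s = 5.9e+04/0.93 = 6.344e+04 s = 0.7343 d.
First-order decay: C = 120·exp(−0.28·0.7343) = 120·0.8142 = 97.7 g/m³.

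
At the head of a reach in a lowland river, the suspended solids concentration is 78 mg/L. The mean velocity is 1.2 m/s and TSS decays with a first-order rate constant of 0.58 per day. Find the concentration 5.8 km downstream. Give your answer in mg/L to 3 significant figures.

Travel time t = 5.8 km / 1.2 m/s = 5800/1.2 = 4833 s = 0.05594 d.
First-order decay: C = 78·exp(−0.58·0.05594) = 78·0.9681 = 75.51 mg/L.

75.5 mg/L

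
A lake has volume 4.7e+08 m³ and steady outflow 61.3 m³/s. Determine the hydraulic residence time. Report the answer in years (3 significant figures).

0.243 yr

Q = 61.3 m³/s × 3.156e+07 s/yr = 1.934e+09 m³/yr.
Hydraulic residence time τ = V/Q = 4.7e+08/1.934e+09 = 0.243 yr.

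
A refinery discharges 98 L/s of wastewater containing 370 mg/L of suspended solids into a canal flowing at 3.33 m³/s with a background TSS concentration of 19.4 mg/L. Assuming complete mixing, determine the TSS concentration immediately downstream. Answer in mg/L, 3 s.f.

98 L/s = 0.098 m³/s.
Conservation of mass across the mixing zone: C = (0.098·370 + 3.33·19.4) / (0.098 + 3.33) = 100.9/3.428 = 29.42 mg/L.

29.4 mg/L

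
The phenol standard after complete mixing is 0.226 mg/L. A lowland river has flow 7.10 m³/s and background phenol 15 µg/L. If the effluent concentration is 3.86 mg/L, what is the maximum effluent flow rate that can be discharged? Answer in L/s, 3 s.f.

412 L/s

15 µg/L = 0.015 mg/L.
Mass balance at complete mixing: C_std·(Q_w + Q_r) = Q_w·C_e + Q_r·C_b.
Rearranging, Q_w = Q_r·(C_std − C_b)/(C_e − C_std) = 7.10·(0.226 − 0.015) / (3.86 − 0.226) = 0.4122 m³/s.
= 412.2 L/s.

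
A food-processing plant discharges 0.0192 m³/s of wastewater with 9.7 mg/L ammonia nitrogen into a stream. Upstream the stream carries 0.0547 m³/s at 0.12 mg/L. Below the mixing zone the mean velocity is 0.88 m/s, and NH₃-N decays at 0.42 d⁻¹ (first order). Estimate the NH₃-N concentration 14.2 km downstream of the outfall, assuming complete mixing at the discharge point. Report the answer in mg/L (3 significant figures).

2.41 mg/L

After complete mixing, C₀ = (0.0192·9.7 + 0.0547·0.12) / 0.0739 = 2.609 mg/L.
Travel time t = 1.42e+04 m / 0.88 m/s = 1.614e+04 s = 0.1868 d.
C = 2.609·exp(−0.42·0.1868) = 2.609·0.9246 = 2.412 mg/L.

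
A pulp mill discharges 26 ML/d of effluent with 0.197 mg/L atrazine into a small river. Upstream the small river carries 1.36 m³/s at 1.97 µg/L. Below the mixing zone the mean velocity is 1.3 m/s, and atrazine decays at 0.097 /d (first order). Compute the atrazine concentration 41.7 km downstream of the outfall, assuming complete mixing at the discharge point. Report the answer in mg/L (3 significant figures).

26 ML/d = 0.3009 m³/s.
1.97 µg/L = 0.00197 mg/L.
After complete mixing, C₀ = (0.3009·0.197 + 1.36·0.00197) / 1.661 = 0.03731 mg/L.
Travel time t = 4.17e+04 m / 1.3 m/s = 3.208e+04 s = 0.3713 d.
C = 0.03731·exp(−0.097·0.3713) = 0.03731·0.9646 = 0.03599 mg/L.

0.0360 mg/L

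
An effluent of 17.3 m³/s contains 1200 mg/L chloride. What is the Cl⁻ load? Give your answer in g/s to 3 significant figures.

20800 g/s

Mass flux = Q·C = 17.3 m³/s × 1200 g/m³ = 2.076e+04 g/s.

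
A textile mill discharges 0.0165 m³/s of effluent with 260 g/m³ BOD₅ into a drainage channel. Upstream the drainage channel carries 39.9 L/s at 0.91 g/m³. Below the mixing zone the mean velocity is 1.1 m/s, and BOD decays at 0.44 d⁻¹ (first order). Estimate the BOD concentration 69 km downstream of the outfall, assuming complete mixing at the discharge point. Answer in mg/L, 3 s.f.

55.7 mg/L

39.9 L/s = 0.0399 m³/s.
After complete mixing, C₀ = (0.0165·260 + 0.0399·0.91) / 0.0564 = 76.71 mg/L.
Travel time t = 6.9e+04 m / 1.1 m/s = 6.273e+04 s = 0.726 d.
C = 76.71·exp(−0.44·0.726) = 76.71·0.7266 = 55.73 mg/L.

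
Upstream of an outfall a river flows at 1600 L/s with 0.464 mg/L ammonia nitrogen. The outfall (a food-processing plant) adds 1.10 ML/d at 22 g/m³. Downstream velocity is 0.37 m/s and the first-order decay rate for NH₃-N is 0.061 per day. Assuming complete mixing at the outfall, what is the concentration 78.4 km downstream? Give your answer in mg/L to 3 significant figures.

1.10 ML/d = 0.01273 m³/s.
1600 L/s = 1.6 m³/s.
After complete mixing, C₀ = (0.01273·22 + 1.6·0.464) / 1.613 = 0.634 mg/L.
Travel time t = 7.84e+04 m / 0.37 m/s = 2.119e+05 s = 2.452 d.
C = 0.634·exp(−0.061·2.452) = 0.634·0.8611 = 0.5459 mg/L.

0.546 mg/L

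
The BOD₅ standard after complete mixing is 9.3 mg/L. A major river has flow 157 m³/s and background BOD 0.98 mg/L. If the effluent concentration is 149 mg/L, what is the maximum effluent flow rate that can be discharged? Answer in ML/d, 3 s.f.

808 ML/d

Mass balance at complete mixing: C_std·(Q_w + Q_r) = Q_w·C_e + Q_r·C_b.
Rearranging, Q_w = Q_r·(C_std − C_b)/(C_e − C_std) = 157·(9.3 − 0.98) / (149 − 9.3) = 9.35 m³/s.
= 807.9 ML/d.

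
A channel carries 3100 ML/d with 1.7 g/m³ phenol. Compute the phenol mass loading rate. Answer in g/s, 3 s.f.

61.0 g/s

3100 ML/d = 35.88 m³/s.
Mass flux = Q·C = 35.88 m³/s × 1.7 g/m³ = 61 g/s.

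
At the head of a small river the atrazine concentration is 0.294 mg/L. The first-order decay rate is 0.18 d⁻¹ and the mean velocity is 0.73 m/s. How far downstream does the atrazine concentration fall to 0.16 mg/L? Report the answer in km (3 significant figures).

From C = C₀·e^(−kt), t = ln(C₀/C)/k = ln(0.294/0.16)/0.18 = 0.6084/0.18 = 3.38 d.
Distance = v·t = 0.73 m/s × 2.92e+05 s = 2.132e+05 m = 213.2 km.

213 km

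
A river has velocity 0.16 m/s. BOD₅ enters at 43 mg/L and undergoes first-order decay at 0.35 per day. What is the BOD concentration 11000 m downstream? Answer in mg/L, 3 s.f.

32.5 mg/L

Travel time t = 11000 m / 0.16 m/s = 1.1e+04/0.16 = 6.875e+04 s = 0.7957 d.
First-order decay: C = 43·exp(−0.35·0.7957) = 43·0.7569 = 32.55 mg/L.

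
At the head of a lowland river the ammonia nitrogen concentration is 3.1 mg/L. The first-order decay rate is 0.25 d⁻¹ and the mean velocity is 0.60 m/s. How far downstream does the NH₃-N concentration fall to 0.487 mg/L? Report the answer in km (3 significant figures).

From C = C₀·e^(−kt), t = ln(C₀/C)/k = ln(3.1/0.487)/0.25 = 1.851/0.25 = 7.404 d.
Distance = v·t = 0.60 m/s × 6.397e+05 s = 3.838e+05 m = 383.8 km.

384 km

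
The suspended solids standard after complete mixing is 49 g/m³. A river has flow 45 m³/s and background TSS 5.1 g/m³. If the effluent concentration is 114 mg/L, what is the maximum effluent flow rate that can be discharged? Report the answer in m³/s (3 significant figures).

Mass balance at complete mixing: C_std·(Q_w + Q_r) = Q_w·C_e + Q_r·C_b.
Rearranging, Q_w = Q_r·(C_std − C_b)/(C_e − C_std) = 45·(49 − 5.1) / (114 − 49) = 30.39 m³/s.

30.4 m³/s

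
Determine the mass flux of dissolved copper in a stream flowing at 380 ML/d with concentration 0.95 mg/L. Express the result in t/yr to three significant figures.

132 t/yr

380 ML/d = 4.398 m³/s.
Mass flux = Q·C = 4.398 m³/s × 0.95 g/m³ = 4.178 g/s.
= 4.178 g/s × 31.56 = 131.9 t/yr.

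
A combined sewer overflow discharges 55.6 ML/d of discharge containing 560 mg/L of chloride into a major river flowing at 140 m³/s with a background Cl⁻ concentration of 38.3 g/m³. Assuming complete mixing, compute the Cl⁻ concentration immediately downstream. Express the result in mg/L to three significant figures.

40.7 mg/L

55.6 ML/d = 0.6435 m³/s.
Flow-weighted mixing gives C = (0.6435·560 + 140·38.3) / (0.6435 + 140) = 5722/140.6 = 40.69 mg/L.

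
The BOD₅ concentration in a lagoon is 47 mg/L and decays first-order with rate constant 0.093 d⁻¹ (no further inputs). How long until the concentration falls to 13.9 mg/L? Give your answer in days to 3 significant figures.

t = ln(C₀/C)/k = ln(47/13.9)/0.093 = 1.218/0.093 = 13.1 d.

13.1 d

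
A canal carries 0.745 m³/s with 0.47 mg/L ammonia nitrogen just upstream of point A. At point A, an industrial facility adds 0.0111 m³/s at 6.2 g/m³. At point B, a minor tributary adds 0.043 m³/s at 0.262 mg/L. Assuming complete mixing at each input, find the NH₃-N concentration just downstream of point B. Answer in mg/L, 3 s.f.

0.538 mg/L

After input A: C = (0.745·0.47 + 0.0111·6.2) / 0.7561 = 0.5541 mg/L.
After input B: C = (0.7561·0.5541 + 0.043·0.262) / 0.7991 = 0.5384 mg/L.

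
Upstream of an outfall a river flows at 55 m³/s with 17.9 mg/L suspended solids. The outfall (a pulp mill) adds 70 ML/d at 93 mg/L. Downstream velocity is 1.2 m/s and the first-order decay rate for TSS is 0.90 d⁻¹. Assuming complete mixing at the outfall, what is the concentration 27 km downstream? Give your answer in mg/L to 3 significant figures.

15.0 mg/L

70 ML/d = 0.8102 m³/s.
After complete mixing, C₀ = (0.8102·93 + 55·17.9) / 55.81 = 18.99 mg/L.
Travel time t = 2.7e+04 m / 1.2 m/s = 2.25e+04 s = 0.2604 d.
C = 18.99·exp(−0.90·0.2604) = 18.99·0.7911 = 15.02 mg/L.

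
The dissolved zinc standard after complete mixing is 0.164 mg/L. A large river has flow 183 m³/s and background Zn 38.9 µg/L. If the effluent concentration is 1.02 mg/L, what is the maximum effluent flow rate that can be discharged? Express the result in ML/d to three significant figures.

2310 ML/d

38.9 µg/L = 0.0389 mg/L.
Mass balance at complete mixing: C_std·(Q_w + Q_r) = Q_w·C_e + Q_r·C_b.
Rearranging, Q_w = Q_r·(C_std − C_b)/(C_e − C_std) = 183·(0.164 − 0.0389) / (1.02 − 0.164) = 26.74 m³/s.
= 2311 ML/d.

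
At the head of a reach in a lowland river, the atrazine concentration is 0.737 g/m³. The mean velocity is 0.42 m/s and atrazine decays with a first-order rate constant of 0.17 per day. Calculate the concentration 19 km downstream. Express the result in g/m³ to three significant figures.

0.674 g/m³

Travel time t = 19 km / 0.42 m/s = 1.9e+04/0.42 = 4.524e+04 s = 0.5236 d.
First-order decay: C = 0.737·exp(−0.17·0.5236) = 0.737·0.9148 = 0.6742 g/m³.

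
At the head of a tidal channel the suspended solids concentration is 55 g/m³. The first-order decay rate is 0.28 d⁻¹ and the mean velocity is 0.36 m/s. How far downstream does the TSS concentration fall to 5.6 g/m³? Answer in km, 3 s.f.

254 km

From C = C₀·e^(−kt), t = ln(C₀/C)/k = ln(55/5.6)/0.28 = 2.285/0.28 = 8.159 d.
Distance = v·t = 0.36 m/s × 7.05e+05 s = 2.538e+05 m = 253.8 km.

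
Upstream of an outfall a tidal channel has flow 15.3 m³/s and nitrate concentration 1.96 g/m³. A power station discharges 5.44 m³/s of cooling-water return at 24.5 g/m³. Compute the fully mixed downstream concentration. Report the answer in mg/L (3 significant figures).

By mass balance at complete mixing, C = (5.44·24.5 + 15.3·1.96) / (5.44 + 15.3) = 163.3/20.74 = 7.872 mg/L.

7.87 mg/L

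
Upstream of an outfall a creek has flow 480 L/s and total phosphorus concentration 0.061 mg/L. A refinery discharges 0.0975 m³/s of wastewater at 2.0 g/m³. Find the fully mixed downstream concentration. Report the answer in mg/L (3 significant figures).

480 L/s = 0.48 m³/s.
Flow-weighted mixing gives C = (0.0975·2 + 0.48·0.061) / (0.0975 + 0.48) = 0.2243/0.5775 = 0.3884 mg/L.

0.388 mg/L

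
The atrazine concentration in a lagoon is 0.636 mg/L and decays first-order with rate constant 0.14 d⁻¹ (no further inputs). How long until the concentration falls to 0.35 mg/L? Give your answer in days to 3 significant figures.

4.27 d

t = ln(C₀/C)/k = ln(0.636/0.35)/0.14 = 0.5973/0.14 = 4.266 d.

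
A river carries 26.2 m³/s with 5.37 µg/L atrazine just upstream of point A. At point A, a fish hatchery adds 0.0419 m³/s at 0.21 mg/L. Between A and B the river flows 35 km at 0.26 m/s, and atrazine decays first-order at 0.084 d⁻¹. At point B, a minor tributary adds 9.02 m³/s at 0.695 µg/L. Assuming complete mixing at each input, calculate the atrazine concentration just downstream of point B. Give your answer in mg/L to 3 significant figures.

0.00390 mg/L

5.37 µg/L = 0.00537 mg/L.
After input A: C = (26.2·0.00537 + 0.0419·0.21) / 26.24 = 0.005697 mg/L.
Over the 35 km reach to input B (t = 1.346e+05 s = 1.558 d), decay gives C = 0.005697·exp(−0.084·1.558) = 0.004998 mg/L.
0.695 µg/L = 0.000695 mg/L.
After input B: C = (26.24·0.004998 + 9.02·0.000695) / 35.26 = 0.003897 mg/L.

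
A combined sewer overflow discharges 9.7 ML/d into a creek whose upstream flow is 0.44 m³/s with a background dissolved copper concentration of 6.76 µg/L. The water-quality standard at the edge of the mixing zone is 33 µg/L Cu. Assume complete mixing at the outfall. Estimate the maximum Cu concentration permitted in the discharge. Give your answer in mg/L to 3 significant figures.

9.7 ML/d = 0.1123 m³/s.
6.76 µg/L = 0.00676 mg/L.
33 µg/L = 0.033 mg/L.
Mass balance: 0.033·0.5523 = 0.1123·Cₑ + 0.44·0.00676.
Cₑ = (0.01822 − 0.002974) / 0.1123 = 0.1358 mg/L.

0.136 mg/L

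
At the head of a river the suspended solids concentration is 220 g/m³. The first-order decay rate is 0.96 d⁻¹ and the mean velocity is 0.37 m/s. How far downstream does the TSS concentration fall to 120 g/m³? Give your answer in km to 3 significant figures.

20.2 km

From C = C₀·e^(−kt), t = ln(C₀/C)/k = ln(220/120)/0.96 = 0.6061/0.96 = 0.6314 d.
Distance = v·t = 0.37 m/s × 5.455e+04 s = 2.018e+04 m = 20.18 km.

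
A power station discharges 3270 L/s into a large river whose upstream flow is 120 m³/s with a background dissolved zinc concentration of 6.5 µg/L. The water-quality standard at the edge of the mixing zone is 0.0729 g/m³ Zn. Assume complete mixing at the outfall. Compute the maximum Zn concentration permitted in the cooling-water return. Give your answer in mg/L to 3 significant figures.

3270 L/s = 3.27 m³/s.
6.5 µg/L = 0.0065 mg/L.
Mass balance: 0.0729·123.3 = 3.27·Cₑ + 120·0.0065.
Cₑ = (8.986 − 0.78) / 3.27 = 2.51 mg/L.

2.51 mg/L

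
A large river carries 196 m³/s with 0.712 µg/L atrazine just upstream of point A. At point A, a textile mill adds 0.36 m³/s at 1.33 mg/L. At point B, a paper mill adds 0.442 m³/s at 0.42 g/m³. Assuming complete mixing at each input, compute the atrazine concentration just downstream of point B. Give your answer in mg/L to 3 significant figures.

0.00409 mg/L

0.712 µg/L = 0.000712 mg/L.
After input A: C = (196·0.000712 + 0.36·1.33) / 196.4 = 0.003149 mg/L.
After input B: C = (196.4·0.003149 + 0.442·0.42) / 196.8 = 0.004085 mg/L.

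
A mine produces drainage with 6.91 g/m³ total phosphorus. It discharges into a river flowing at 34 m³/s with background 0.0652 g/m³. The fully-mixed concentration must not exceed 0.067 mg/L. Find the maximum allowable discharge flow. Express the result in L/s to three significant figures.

Mass balance at complete mixing: C_std·(Q_w + Q_r) = Q_w·C_e + Q_r·C_b.
Rearranging, Q_w = Q_r·(C_std − C_b)/(C_e − C_std) = 34·(0.067 − 0.0652) / (6.91 − 0.067) = 0.008943 m³/s.
= 8.943 L/s.

8.94 L/s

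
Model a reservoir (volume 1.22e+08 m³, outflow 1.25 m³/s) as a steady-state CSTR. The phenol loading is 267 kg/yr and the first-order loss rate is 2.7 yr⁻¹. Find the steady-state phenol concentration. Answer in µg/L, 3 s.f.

Outflow Q = 1.25 m³/s × 3.156e+07 s/yr = 3.945e+07 m³/yr.
Steady-state CSTR mass balance: W = Q·C + k·V·C, so C = W/(Q + kV).
Q + kV = 3.945e+07 + 2.7·1.22e+08 = 3.688e+08 m³/yr.
C = 267/3.688e+08 = 7.239e-07 kg/m³ = 0.0007239 mg/L = 0.7239 µg/L.

0.724 µg/L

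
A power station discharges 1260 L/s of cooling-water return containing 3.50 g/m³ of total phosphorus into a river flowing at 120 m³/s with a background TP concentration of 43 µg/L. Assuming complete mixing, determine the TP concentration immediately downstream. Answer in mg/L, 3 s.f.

1260 L/s = 1.26 m³/s.
43 µg/L = 0.043 mg/L.
By mass balance at complete mixing, C = (1.26·3.5 + 120·0.043) / (1.26 + 120) = 9.57/121.3 = 0.07892 mg/L.

0.0789 mg/L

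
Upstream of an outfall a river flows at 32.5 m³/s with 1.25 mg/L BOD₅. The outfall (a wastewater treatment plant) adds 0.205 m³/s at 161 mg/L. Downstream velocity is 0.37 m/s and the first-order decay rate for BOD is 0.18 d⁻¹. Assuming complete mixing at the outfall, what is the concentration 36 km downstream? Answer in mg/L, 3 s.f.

After complete mixing, C₀ = (0.205·161 + 32.5·1.25) / 32.7 = 2.251 mg/L.
Travel time t = 3.6e+04 m / 0.37 m/s = 9.73e+04 s = 1.126 d.
C = 2.251·exp(−0.18·1.126) = 2.251·0.8165 = 1.838 mg/L.

1.84 mg/L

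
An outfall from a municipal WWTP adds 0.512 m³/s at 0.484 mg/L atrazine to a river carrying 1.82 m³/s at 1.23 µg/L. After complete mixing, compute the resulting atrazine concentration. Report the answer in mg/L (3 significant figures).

0.107 mg/L

1.23 µg/L = 0.00123 mg/L.
Flow-weighted mixing gives C = (0.512·0.484 + 1.82·0.00123) / (0.512 + 1.82) = 0.25/2.332 = 0.1072 mg/L.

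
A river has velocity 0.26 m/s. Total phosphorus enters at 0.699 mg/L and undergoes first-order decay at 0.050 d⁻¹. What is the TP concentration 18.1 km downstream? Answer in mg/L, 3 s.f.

Travel time t = 18.1 km / 0.26 m/s = 1.81e+04/0.26 = 6.962e+04 s = 0.8057 d.
First-order decay: C = 0.699·exp(−0.050·0.8057) = 0.699·0.9605 = 0.6714 mg/L.

0.671 mg/L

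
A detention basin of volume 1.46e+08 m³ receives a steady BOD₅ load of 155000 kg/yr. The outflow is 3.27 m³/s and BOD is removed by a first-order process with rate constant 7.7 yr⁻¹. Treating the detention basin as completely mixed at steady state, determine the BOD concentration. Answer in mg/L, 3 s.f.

0.126 mg/L

Outflow Q = 3.27 m³/s × 3.156e+07 s/yr = 1.032e+08 m³/yr.
Steady-state CSTR mass balance: W = Q·C + k·V·C, so C = W/(Q + kV).
Q + kV = 1.032e+08 + 7.7·1.46e+08 = 1.227e+09 m³/yr.
C = 155000/1.227e+09 = 0.0001263 kg/m³ = 0.1263 mg/L.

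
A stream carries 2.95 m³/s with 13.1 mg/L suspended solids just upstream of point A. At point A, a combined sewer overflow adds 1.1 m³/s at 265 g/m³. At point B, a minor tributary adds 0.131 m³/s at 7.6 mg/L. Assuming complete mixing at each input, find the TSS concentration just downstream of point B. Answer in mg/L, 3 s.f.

79.2 mg/L

After input A: C = (2.95·13.1 + 1.1·265) / 4.05 = 81.52 mg/L.
After input B: C = (4.05·81.52 + 0.131·7.6) / 4.181 = 79.2 mg/L.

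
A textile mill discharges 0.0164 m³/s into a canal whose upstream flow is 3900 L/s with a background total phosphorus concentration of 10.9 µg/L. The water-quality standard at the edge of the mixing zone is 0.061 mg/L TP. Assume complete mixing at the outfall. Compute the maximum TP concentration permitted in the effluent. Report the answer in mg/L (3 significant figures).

3900 L/s = 3.9 m³/s.
10.9 µg/L = 0.0109 mg/L.
Mass balance: 0.061·3.916 = 0.0164·Cₑ + 3.9·0.0109.
Cₑ = (0.2389 − 0.04251) / 0.0164 = 11.98 mg/L.

12.0 mg/L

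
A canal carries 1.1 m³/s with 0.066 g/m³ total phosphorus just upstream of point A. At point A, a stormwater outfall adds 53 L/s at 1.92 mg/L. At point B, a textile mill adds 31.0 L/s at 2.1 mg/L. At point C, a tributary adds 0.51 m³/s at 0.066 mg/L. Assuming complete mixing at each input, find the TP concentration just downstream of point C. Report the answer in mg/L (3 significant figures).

53 L/s = 0.053 m³/s.
After input A: C = (1.1·0.066 + 0.053·1.92) / 1.153 = 0.1512 mg/L.
31.0 L/s = 0.031 m³/s.
After input B: C = (1.153·0.1512 + 0.031·2.1) / 1.184 = 0.2022 mg/L.
After input C: C = (1.184·0.2022 + 0.51·0.066) / 1.694 = 0.1612 mg/L.

0.161 mg/L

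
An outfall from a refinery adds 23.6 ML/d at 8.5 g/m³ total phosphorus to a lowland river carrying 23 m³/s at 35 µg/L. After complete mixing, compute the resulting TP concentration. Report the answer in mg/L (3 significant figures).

0.134 mg/L

23.6 ML/d = 0.2731 m³/s.
35 µg/L = 0.035 mg/L.
By mass balance at complete mixing, C = (0.2731·8.5 + 23·0.035) / (0.2731 + 23) = 3.127/23.27 = 0.1344 mg/L.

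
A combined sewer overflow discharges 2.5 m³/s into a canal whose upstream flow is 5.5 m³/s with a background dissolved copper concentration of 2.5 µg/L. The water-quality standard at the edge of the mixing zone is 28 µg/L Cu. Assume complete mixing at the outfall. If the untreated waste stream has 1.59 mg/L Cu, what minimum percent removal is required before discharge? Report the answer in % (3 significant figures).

2.5 µg/L = 0.0025 mg/L.
28 µg/L = 0.028 mg/L.
Mass balance: 0.028·8 = 2.5·Cₑ + 5.5·0.0025.
Cₑ = (0.224 − 0.01375) / 2.5 = 0.0841 mg/L.
Required removal = 1 − 0.0841/1.59 = 94.71 %.

94.7 %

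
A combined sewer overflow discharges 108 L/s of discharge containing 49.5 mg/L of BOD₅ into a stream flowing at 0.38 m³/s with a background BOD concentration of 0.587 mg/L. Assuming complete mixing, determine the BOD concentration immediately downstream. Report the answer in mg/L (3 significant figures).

11.4 mg/L

108 L/s = 0.108 m³/s.
By mass balance at complete mixing, C = (0.108·49.5 + 0.38·0.587) / (0.108 + 0.38) = 5.569/0.488 = 11.41 mg/L.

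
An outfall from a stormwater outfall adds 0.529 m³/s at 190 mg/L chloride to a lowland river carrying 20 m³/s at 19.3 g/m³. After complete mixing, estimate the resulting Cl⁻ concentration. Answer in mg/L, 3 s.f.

23.7 mg/L

Conservation of mass across the mixing zone: C = (0.529·190 + 20·19.3) / (0.529 + 20) = 486.5/20.53 = 23.7 mg/L.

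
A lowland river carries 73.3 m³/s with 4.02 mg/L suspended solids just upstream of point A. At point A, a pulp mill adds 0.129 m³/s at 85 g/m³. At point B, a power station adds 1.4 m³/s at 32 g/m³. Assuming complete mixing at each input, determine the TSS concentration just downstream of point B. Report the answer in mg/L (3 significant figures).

After input A: C = (73.3·4.02 + 0.129·85) / 73.43 = 4.162 mg/L.
After input B: C = (73.43·4.162 + 1.4·32) / 74.83 = 4.683 mg/L.

4.68 mg/L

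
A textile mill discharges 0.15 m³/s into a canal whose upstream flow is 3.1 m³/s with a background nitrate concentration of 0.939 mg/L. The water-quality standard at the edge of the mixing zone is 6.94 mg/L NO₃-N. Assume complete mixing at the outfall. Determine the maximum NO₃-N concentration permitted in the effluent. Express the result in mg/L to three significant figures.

Mass balance: 6.94·3.25 = 0.15·Cₑ + 3.1·0.939.
Cₑ = (22.55 − 2.911) / 0.15 = 131 mg/L.

131 mg/L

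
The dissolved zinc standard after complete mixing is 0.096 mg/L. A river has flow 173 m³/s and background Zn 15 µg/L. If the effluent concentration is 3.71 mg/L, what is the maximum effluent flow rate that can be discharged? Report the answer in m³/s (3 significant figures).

15 µg/L = 0.015 mg/L.
Mass balance at complete mixing: C_std·(Q_w + Q_r) = Q_w·C_e + Q_r·C_b.
Rearranging, Q_w = Q_r·(C_std − C_b)/(C_e − C_std) = 173·(0.096 − 0.015) / (3.71 − 0.096) = 3.877 m³/s.

3.88 m³/s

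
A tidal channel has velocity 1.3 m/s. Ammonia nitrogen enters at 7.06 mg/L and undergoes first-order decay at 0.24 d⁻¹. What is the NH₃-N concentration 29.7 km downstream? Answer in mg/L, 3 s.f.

6.63 mg/L

Travel time t = 29.7 km / 1.3 m/s = 2.97e+04/1.3 = 2.285e+04 s = 0.2644 d.
First-order decay: C = 7.06·exp(−0.24·0.2644) = 7.06·0.9385 = 6.626 mg/L.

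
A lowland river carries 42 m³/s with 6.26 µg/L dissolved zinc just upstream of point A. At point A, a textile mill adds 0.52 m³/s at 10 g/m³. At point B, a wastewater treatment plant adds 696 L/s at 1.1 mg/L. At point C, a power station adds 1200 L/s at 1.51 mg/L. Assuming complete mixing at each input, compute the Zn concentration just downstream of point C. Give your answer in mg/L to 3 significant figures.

0.181 mg/L

6.26 µg/L = 0.00626 mg/L.
After input A: C = (42·0.00626 + 0.52·10) / 42.52 = 0.1285 mg/L.
696 L/s = 0.696 m³/s.
After input B: C = (42.52·0.1285 + 0.696·1.1) / 43.22 = 0.1441 mg/L.
1200 L/s = 1.2 m³/s.
After input C: C = (43.22·0.1441 + 1.2·1.51) / 44.42 = 0.181 mg/L.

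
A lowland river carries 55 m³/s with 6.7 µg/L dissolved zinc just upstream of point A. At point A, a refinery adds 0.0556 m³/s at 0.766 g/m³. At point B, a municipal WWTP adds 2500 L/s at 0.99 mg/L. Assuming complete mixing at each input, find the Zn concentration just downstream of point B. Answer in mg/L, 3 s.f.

0.0501 mg/L

6.7 µg/L = 0.0067 mg/L.
After input A: C = (55·0.0067 + 0.0556·0.766) / 55.06 = 0.007467 mg/L.
2500 L/s = 2.5 m³/s.
After input B: C = (55.06·0.007467 + 2.5·0.99) / 57.56 = 0.05014 mg/L.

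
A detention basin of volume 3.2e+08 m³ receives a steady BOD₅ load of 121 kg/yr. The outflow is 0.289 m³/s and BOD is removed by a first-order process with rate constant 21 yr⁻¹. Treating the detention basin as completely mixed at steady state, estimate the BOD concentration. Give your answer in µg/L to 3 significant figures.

0.0180 µg/L

Outflow Q = 0.289 m³/s × 3.156e+07 s/yr = 9.12e+06 m³/yr.
Steady-state CSTR mass balance: W = Q·C + k·V·C, so C = W/(Q + kV).
Q + kV = 9.12e+06 + 21·3.2e+08 = 6.729e+09 m³/yr.
C = 121/6.729e+09 = 1.798e-08 kg/m³ = 1.798e-05 mg/L = 0.01798 µg/L.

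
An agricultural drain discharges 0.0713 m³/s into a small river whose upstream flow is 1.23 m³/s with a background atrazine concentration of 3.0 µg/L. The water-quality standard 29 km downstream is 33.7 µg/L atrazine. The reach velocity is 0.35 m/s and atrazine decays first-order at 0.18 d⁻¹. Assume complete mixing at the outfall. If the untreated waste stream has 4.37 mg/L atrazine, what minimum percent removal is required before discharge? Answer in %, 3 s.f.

3.0 µg/L = 0.003 mg/L.
33.7 µg/L = 0.0337 mg/L.
Travel time to the compliance point: t = 2.9e+04/0.35 = 8.286e+04 s = 0.959 d; decay factor exp(−0.18·0.959) = 0.8415.
So the concentration just after mixing may be at most 0.0337/0.8415 = 0.04005 mg/L.
Mass balance: 0.04005·1.301 = 0.0713·Cₑ + 1.23·0.003.
Cₑ = (0.05212 − 0.00369) / 0.0713 = 0.6792 mg/L.
Required removal = 1 − 0.6792/4.37 = 84.46 %.

84.5 %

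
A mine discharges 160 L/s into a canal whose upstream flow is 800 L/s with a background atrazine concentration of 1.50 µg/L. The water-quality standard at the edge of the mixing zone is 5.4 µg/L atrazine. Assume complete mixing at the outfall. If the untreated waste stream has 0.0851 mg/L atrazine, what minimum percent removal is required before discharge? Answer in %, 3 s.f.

70.7 %

160 L/s = 0.16 m³/s.
800 L/s = 0.8 m³/s.
1.50 µg/L = 0.0015 mg/L.
5.4 µg/L = 0.0054 mg/L.
Mass balance: 0.0054·0.96 = 0.16·Cₑ + 0.8·0.0015.
Cₑ = (0.005184 − 0.0012) / 0.16 = 0.0249 mg/L.
Required removal = 1 − 0.0249/0.0851 = 70.74 %.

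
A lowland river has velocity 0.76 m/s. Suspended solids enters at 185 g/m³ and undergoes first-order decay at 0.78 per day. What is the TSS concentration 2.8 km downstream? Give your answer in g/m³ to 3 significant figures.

179 g/m³

Travel time t = 2.8 km / 0.76 m/s = 2800/0.76 = 3684 s = 0.04264 d.
First-order decay: C = 185·exp(−0.78·0.04264) = 185·0.9673 = 178.9 g/m³.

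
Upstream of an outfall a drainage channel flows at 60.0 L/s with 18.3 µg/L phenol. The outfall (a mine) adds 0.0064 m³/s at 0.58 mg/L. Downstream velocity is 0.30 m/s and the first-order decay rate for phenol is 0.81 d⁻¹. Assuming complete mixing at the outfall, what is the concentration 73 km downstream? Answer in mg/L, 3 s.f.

60.0 L/s = 0.06 m³/s.
18.3 µg/L = 0.0183 mg/L.
After complete mixing, C₀ = (0.0064·0.58 + 0.06·0.0183) / 0.0664 = 0.07244 mg/L.
Travel time t = 7.3e+04 m / 0.30 m/s = 2.433e+05 s = 2.816 d.
C = 0.07244·exp(−0.81·2.816) = 0.07244·0.1022 = 0.0074 mg/L.

0.00740 mg/L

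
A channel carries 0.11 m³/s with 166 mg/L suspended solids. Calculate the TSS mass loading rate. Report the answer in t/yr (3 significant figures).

Mass flux = Q·C = 0.11 m³/s × 166 g/m³ = 18.26 g/s.
= 18.26 g/s × 31.56 = 576.2 t/yr.

576 t/yr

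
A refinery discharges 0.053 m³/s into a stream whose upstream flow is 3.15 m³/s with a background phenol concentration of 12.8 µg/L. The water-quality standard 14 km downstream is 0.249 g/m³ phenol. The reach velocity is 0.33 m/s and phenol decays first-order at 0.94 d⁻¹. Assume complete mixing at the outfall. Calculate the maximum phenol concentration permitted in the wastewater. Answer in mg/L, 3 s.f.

23.1 mg/L

12.8 µg/L = 0.0128 mg/L.
Travel time to the compliance point: t = 1.4e+04/0.33 = 4.242e+04 s = 0.491 d; decay factor exp(−0.94·0.491) = 0.6303.
So the concentration just after mixing may be at most 0.249/0.6303 = 0.3951 mg/L.
Mass balance: 0.3951·3.203 = 0.053·Cₑ + 3.15·0.0128.
Cₑ = (1.265 − 0.04032) / 0.053 = 23.11 mg/L.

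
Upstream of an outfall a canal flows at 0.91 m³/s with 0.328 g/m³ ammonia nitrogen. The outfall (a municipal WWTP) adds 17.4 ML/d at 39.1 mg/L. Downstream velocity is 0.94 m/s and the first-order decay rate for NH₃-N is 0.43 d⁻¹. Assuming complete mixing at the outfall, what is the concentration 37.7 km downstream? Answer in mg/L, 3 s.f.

17.4 ML/d = 0.2014 m³/s.
After complete mixing, C₀ = (0.2014·39.1 + 0.91·0.328) / 1.111 = 7.354 mg/L.
Travel time t = 3.77e+04 m / 0.94 m/s = 4.011e+04 s = 0.4642 d.
C = 7.354·exp(−0.43·0.4642) = 7.354·0.8191 = 6.023 mg/L.

6.02 mg/L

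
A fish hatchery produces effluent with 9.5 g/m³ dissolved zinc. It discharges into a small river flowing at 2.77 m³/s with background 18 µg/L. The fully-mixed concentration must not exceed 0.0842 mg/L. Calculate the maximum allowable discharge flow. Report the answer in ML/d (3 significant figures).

1.68 ML/d

18 µg/L = 0.018 mg/L.
Mass balance at complete mixing: C_std·(Q_w + Q_r) = Q_w·C_e + Q_r·C_b.
Rearranging, Q_w = Q_r·(C_std − C_b)/(C_e − C_std) = 2.77·(0.0842 − 0.018) / (9.5 − 0.0842) = 0.01948 m³/s.
= 1.683 ML/d.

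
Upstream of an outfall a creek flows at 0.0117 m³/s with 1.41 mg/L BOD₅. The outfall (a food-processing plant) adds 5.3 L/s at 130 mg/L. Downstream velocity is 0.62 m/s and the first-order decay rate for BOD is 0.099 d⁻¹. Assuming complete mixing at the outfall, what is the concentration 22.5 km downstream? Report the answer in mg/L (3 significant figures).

39.8 mg/L

5.3 L/s = 0.0053 m³/s.
After complete mixing, C₀ = (0.0053·130 + 0.0117·1.41) / 0.017 = 41.5 mg/L.
Travel time t = 2.25e+04 m / 0.62 m/s = 3.629e+04 s = 0.42 d.
C = 41.5·exp(−0.099·0.42) = 41.5·0.9593 = 39.81 mg/L.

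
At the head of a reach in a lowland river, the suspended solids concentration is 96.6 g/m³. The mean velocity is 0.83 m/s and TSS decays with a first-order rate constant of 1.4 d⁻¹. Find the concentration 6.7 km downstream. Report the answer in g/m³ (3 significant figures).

84.8 g/m³

Travel time t = 6.7 km / 0.83 m/s = 6700/0.83 = 8072 s = 0.09343 d.
First-order decay: C = 96.6·exp(−1.4·0.09343) = 96.6·0.8774 = 84.76 g/m³.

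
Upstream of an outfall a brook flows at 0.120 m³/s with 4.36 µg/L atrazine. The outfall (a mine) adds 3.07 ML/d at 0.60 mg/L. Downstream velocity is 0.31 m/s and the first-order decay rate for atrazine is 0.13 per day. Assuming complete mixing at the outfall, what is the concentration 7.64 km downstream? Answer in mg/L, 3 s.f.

3.07 ML/d = 0.03553 m³/s.
4.36 µg/L = 0.00436 mg/L.
After complete mixing, C₀ = (0.03553·0.6 + 0.12·0.00436) / 0.1555 = 0.1404 mg/L.
Travel time t = 7640 m / 0.31 m/s = 2.465e+04 s = 0.2852 d.
C = 0.1404·exp(−0.13·0.2852) = 0.1404·0.9636 = 0.1353 mg/L.

0.135 mg/L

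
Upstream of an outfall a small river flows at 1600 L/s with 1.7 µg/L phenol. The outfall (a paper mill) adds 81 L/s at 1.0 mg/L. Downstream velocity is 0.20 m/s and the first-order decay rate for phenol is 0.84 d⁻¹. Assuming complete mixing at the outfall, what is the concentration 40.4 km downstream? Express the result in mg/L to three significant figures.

81 L/s = 0.081 m³/s.
1600 L/s = 1.6 m³/s.
1.7 µg/L = 0.0017 mg/L.
After complete mixing, C₀ = (0.081·1 + 1.6·0.0017) / 1.681 = 0.0498 mg/L.
Travel time t = 4.04e+04 m / 0.20 m/s = 2.02e+05 s = 2.338 d.
C = 0.0498·exp(−0.84·2.338) = 0.0498·0.1403 = 0.006988 mg/L.

0.00699 mg/L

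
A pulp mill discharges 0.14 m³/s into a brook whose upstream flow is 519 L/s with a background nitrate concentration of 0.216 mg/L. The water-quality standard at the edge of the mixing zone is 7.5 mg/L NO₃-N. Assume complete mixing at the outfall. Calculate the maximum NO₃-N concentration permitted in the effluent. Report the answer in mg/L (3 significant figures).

519 L/s = 0.519 m³/s.
Mass balance: 7.5·0.659 = 0.14·Cₑ + 0.519·0.216.
Cₑ = (4.942 − 0.1121) / 0.14 = 34.5 mg/L.

34.5 mg/L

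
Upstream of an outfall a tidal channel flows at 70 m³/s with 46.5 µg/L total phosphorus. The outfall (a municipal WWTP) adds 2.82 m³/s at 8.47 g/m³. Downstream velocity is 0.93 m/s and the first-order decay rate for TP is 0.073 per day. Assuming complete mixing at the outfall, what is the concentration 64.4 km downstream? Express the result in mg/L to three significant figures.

46.5 µg/L = 0.0465 mg/L.
After complete mixing, C₀ = (2.82·8.47 + 70·0.0465) / 72.82 = 0.3727 mg/L.
Travel time t = 6.44e+04 m / 0.93 m/s = 6.925e+04 s = 0.8015 d.
C = 0.3727·exp(−0.073·0.8015) = 0.3727·0.9432 = 0.3515 mg/L.

0.352 mg/L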